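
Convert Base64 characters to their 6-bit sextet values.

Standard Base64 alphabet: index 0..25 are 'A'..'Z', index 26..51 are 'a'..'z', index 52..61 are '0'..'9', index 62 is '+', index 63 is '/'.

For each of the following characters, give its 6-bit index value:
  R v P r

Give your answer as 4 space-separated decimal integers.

'R': A..Z range, ord('R') − ord('A') = 17
'v': a..z range, 26 + ord('v') − ord('a') = 47
'P': A..Z range, ord('P') − ord('A') = 15
'r': a..z range, 26 + ord('r') − ord('a') = 43

Answer: 17 47 15 43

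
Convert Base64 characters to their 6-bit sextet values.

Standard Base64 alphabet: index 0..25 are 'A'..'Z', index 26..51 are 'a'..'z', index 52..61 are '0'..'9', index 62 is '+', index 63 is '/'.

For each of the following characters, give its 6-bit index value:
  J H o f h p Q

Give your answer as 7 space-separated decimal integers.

Answer: 9 7 40 31 33 41 16

Derivation:
'J': A..Z range, ord('J') − ord('A') = 9
'H': A..Z range, ord('H') − ord('A') = 7
'o': a..z range, 26 + ord('o') − ord('a') = 40
'f': a..z range, 26 + ord('f') − ord('a') = 31
'h': a..z range, 26 + ord('h') − ord('a') = 33
'p': a..z range, 26 + ord('p') − ord('a') = 41
'Q': A..Z range, ord('Q') − ord('A') = 16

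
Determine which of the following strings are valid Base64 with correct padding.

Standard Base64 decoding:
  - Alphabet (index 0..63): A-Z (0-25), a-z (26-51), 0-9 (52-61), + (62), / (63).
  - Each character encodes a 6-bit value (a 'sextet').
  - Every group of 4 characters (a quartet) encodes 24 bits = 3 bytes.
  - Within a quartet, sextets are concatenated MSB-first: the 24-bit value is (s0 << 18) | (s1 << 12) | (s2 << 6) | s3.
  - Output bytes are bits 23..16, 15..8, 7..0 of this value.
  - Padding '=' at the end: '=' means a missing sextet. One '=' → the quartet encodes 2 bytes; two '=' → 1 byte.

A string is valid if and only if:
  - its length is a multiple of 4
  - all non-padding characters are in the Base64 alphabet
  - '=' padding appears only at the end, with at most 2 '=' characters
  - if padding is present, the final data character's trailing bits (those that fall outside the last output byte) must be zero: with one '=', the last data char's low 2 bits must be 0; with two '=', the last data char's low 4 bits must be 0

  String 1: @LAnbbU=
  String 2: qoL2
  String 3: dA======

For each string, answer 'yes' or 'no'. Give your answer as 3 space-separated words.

Answer: no yes no

Derivation:
String 1: '@LAnbbU=' → invalid (bad char(s): ['@'])
String 2: 'qoL2' → valid
String 3: 'dA======' → invalid (6 pad chars (max 2))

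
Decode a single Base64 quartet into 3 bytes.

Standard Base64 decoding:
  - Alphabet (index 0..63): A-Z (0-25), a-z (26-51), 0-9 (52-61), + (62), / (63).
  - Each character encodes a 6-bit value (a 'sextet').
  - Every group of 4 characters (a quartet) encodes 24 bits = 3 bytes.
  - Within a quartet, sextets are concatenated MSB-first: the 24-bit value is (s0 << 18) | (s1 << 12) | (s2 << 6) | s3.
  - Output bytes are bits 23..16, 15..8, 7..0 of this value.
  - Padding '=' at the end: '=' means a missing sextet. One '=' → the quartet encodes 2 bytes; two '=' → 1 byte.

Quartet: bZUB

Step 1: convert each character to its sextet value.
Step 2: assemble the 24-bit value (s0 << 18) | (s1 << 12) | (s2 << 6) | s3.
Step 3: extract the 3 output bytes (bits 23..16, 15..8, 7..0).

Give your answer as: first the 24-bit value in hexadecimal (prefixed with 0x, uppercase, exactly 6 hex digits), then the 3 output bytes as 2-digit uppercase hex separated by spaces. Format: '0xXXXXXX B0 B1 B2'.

Sextets: b=27, Z=25, U=20, B=1
24-bit: (27<<18) | (25<<12) | (20<<6) | 1
      = 0x6C0000 | 0x019000 | 0x000500 | 0x000001
      = 0x6D9501
Bytes: (v>>16)&0xFF=6D, (v>>8)&0xFF=95, v&0xFF=01

Answer: 0x6D9501 6D 95 01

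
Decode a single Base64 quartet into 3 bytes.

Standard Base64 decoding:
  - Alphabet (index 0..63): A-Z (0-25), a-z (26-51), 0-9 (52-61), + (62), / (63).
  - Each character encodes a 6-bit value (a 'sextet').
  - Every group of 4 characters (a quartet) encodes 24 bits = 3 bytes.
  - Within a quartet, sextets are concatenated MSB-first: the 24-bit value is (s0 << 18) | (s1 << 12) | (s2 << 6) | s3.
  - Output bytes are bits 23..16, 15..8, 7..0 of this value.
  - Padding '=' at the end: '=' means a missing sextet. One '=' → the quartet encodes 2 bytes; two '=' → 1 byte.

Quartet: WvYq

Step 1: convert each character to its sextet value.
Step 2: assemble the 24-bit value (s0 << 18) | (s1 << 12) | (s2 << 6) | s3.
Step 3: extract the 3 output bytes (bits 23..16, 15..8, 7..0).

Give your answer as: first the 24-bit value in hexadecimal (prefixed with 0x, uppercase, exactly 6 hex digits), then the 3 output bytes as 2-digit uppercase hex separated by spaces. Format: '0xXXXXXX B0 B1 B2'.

Answer: 0x5AF62A 5A F6 2A

Derivation:
Sextets: W=22, v=47, Y=24, q=42
24-bit: (22<<18) | (47<<12) | (24<<6) | 42
      = 0x580000 | 0x02F000 | 0x000600 | 0x00002A
      = 0x5AF62A
Bytes: (v>>16)&0xFF=5A, (v>>8)&0xFF=F6, v&0xFF=2A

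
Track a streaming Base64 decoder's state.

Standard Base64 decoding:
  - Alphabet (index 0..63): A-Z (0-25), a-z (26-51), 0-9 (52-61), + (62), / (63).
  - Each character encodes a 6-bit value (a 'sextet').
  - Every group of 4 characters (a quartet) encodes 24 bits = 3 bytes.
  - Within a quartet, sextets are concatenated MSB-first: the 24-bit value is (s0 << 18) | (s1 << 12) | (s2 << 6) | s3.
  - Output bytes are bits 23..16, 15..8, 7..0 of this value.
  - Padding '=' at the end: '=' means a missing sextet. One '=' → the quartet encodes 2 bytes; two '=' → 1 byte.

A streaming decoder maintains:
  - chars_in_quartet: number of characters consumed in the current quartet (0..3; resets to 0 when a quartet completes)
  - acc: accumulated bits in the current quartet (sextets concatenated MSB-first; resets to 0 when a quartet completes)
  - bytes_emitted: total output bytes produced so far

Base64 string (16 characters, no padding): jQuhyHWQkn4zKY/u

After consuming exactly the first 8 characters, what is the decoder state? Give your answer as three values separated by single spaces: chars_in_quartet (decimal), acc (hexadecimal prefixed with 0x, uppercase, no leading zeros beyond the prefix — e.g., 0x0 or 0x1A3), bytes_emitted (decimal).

Answer: 0 0x0 6

Derivation:
After char 0 ('j'=35): chars_in_quartet=1 acc=0x23 bytes_emitted=0
After char 1 ('Q'=16): chars_in_quartet=2 acc=0x8D0 bytes_emitted=0
After char 2 ('u'=46): chars_in_quartet=3 acc=0x2342E bytes_emitted=0
After char 3 ('h'=33): chars_in_quartet=4 acc=0x8D0BA1 -> emit 8D 0B A1, reset; bytes_emitted=3
After char 4 ('y'=50): chars_in_quartet=1 acc=0x32 bytes_emitted=3
After char 5 ('H'=7): chars_in_quartet=2 acc=0xC87 bytes_emitted=3
After char 6 ('W'=22): chars_in_quartet=3 acc=0x321D6 bytes_emitted=3
After char 7 ('Q'=16): chars_in_quartet=4 acc=0xC87590 -> emit C8 75 90, reset; bytes_emitted=6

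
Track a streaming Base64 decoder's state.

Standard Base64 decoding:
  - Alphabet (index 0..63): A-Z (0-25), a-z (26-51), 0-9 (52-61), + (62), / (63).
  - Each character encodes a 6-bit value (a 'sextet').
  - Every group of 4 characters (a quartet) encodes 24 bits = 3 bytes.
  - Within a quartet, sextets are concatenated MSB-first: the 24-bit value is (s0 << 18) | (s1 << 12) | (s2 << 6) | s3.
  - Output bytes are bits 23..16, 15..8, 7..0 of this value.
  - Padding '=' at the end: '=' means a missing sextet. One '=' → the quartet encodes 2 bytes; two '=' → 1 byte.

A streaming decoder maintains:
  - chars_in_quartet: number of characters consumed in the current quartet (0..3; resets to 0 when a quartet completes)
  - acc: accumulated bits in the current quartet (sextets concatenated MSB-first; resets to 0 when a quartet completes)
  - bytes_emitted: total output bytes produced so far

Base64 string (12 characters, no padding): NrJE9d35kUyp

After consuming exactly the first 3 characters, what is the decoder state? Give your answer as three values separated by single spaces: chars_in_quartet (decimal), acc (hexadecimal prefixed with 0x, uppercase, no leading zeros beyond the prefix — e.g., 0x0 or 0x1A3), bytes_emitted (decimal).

Answer: 3 0xDAC9 0

Derivation:
After char 0 ('N'=13): chars_in_quartet=1 acc=0xD bytes_emitted=0
After char 1 ('r'=43): chars_in_quartet=2 acc=0x36B bytes_emitted=0
After char 2 ('J'=9): chars_in_quartet=3 acc=0xDAC9 bytes_emitted=0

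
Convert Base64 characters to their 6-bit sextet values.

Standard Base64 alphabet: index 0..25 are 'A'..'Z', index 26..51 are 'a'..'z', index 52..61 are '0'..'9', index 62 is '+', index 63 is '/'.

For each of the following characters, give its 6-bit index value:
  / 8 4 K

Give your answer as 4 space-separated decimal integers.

Answer: 63 60 56 10

Derivation:
'/': index 63
'8': 0..9 range, 52 + ord('8') − ord('0') = 60
'4': 0..9 range, 52 + ord('4') − ord('0') = 56
'K': A..Z range, ord('K') − ord('A') = 10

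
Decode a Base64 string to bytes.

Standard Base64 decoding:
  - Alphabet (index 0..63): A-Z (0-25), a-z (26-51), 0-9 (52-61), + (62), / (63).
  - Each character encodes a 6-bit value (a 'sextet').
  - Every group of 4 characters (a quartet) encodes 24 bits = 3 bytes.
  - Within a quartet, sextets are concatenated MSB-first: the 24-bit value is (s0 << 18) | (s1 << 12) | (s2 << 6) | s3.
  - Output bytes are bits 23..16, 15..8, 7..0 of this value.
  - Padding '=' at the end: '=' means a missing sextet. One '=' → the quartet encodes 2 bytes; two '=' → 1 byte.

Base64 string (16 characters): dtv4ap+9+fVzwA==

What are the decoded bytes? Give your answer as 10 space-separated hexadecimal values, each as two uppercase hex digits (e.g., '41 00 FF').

Answer: 76 DB F8 6A 9F BD F9 F5 73 C0

Derivation:
After char 0 ('d'=29): chars_in_quartet=1 acc=0x1D bytes_emitted=0
After char 1 ('t'=45): chars_in_quartet=2 acc=0x76D bytes_emitted=0
After char 2 ('v'=47): chars_in_quartet=3 acc=0x1DB6F bytes_emitted=0
After char 3 ('4'=56): chars_in_quartet=4 acc=0x76DBF8 -> emit 76 DB F8, reset; bytes_emitted=3
After char 4 ('a'=26): chars_in_quartet=1 acc=0x1A bytes_emitted=3
After char 5 ('p'=41): chars_in_quartet=2 acc=0x6A9 bytes_emitted=3
After char 6 ('+'=62): chars_in_quartet=3 acc=0x1AA7E bytes_emitted=3
After char 7 ('9'=61): chars_in_quartet=4 acc=0x6A9FBD -> emit 6A 9F BD, reset; bytes_emitted=6
After char 8 ('+'=62): chars_in_quartet=1 acc=0x3E bytes_emitted=6
After char 9 ('f'=31): chars_in_quartet=2 acc=0xF9F bytes_emitted=6
After char 10 ('V'=21): chars_in_quartet=3 acc=0x3E7D5 bytes_emitted=6
After char 11 ('z'=51): chars_in_quartet=4 acc=0xF9F573 -> emit F9 F5 73, reset; bytes_emitted=9
After char 12 ('w'=48): chars_in_quartet=1 acc=0x30 bytes_emitted=9
After char 13 ('A'=0): chars_in_quartet=2 acc=0xC00 bytes_emitted=9
Padding '==': partial quartet acc=0xC00 -> emit C0; bytes_emitted=10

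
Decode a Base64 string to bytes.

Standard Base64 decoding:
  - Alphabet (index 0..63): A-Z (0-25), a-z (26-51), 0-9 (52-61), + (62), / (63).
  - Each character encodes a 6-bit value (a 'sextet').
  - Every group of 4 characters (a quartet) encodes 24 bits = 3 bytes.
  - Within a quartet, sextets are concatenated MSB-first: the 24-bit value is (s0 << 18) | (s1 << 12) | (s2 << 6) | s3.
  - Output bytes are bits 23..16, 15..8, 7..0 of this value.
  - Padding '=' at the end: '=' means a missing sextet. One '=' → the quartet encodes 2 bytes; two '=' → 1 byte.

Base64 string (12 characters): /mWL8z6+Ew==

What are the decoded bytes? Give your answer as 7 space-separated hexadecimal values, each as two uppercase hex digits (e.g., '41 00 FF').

After char 0 ('/'=63): chars_in_quartet=1 acc=0x3F bytes_emitted=0
After char 1 ('m'=38): chars_in_quartet=2 acc=0xFE6 bytes_emitted=0
After char 2 ('W'=22): chars_in_quartet=3 acc=0x3F996 bytes_emitted=0
After char 3 ('L'=11): chars_in_quartet=4 acc=0xFE658B -> emit FE 65 8B, reset; bytes_emitted=3
After char 4 ('8'=60): chars_in_quartet=1 acc=0x3C bytes_emitted=3
After char 5 ('z'=51): chars_in_quartet=2 acc=0xF33 bytes_emitted=3
After char 6 ('6'=58): chars_in_quartet=3 acc=0x3CCFA bytes_emitted=3
After char 7 ('+'=62): chars_in_quartet=4 acc=0xF33EBE -> emit F3 3E BE, reset; bytes_emitted=6
After char 8 ('E'=4): chars_in_quartet=1 acc=0x4 bytes_emitted=6
After char 9 ('w'=48): chars_in_quartet=2 acc=0x130 bytes_emitted=6
Padding '==': partial quartet acc=0x130 -> emit 13; bytes_emitted=7

Answer: FE 65 8B F3 3E BE 13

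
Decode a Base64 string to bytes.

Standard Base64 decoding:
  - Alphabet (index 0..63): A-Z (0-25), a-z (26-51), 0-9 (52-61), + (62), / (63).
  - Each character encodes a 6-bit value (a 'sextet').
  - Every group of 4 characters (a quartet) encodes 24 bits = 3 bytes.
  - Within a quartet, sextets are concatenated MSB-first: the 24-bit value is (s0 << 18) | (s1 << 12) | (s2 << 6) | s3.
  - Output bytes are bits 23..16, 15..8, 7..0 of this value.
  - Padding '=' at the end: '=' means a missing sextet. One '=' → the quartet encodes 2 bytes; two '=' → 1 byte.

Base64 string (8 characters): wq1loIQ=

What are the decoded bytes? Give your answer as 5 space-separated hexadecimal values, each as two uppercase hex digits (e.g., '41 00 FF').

After char 0 ('w'=48): chars_in_quartet=1 acc=0x30 bytes_emitted=0
After char 1 ('q'=42): chars_in_quartet=2 acc=0xC2A bytes_emitted=0
After char 2 ('1'=53): chars_in_quartet=3 acc=0x30AB5 bytes_emitted=0
After char 3 ('l'=37): chars_in_quartet=4 acc=0xC2AD65 -> emit C2 AD 65, reset; bytes_emitted=3
After char 4 ('o'=40): chars_in_quartet=1 acc=0x28 bytes_emitted=3
After char 5 ('I'=8): chars_in_quartet=2 acc=0xA08 bytes_emitted=3
After char 6 ('Q'=16): chars_in_quartet=3 acc=0x28210 bytes_emitted=3
Padding '=': partial quartet acc=0x28210 -> emit A0 84; bytes_emitted=5

Answer: C2 AD 65 A0 84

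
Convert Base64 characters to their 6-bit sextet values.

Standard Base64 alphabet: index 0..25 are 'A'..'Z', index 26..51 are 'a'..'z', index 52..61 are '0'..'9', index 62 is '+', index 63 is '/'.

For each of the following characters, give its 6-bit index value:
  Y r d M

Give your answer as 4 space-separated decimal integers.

Answer: 24 43 29 12

Derivation:
'Y': A..Z range, ord('Y') − ord('A') = 24
'r': a..z range, 26 + ord('r') − ord('a') = 43
'd': a..z range, 26 + ord('d') − ord('a') = 29
'M': A..Z range, ord('M') − ord('A') = 12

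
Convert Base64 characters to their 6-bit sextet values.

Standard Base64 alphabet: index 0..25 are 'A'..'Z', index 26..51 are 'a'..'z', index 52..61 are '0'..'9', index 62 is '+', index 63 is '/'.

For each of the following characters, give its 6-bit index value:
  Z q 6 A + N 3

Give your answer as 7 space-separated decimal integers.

'Z': A..Z range, ord('Z') − ord('A') = 25
'q': a..z range, 26 + ord('q') − ord('a') = 42
'6': 0..9 range, 52 + ord('6') − ord('0') = 58
'A': A..Z range, ord('A') − ord('A') = 0
'+': index 62
'N': A..Z range, ord('N') − ord('A') = 13
'3': 0..9 range, 52 + ord('3') − ord('0') = 55

Answer: 25 42 58 0 62 13 55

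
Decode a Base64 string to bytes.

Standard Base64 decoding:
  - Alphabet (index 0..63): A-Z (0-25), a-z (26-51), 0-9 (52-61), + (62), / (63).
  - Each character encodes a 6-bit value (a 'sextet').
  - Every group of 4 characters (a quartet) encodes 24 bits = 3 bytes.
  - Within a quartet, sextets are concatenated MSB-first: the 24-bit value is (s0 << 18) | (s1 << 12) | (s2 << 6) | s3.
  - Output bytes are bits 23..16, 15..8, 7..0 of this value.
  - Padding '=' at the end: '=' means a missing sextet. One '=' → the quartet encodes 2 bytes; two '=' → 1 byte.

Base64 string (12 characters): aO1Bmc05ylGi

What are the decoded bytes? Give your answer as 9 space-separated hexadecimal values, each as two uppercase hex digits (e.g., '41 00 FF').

Answer: 68 ED 41 99 CD 39 CA 51 A2

Derivation:
After char 0 ('a'=26): chars_in_quartet=1 acc=0x1A bytes_emitted=0
After char 1 ('O'=14): chars_in_quartet=2 acc=0x68E bytes_emitted=0
After char 2 ('1'=53): chars_in_quartet=3 acc=0x1A3B5 bytes_emitted=0
After char 3 ('B'=1): chars_in_quartet=4 acc=0x68ED41 -> emit 68 ED 41, reset; bytes_emitted=3
After char 4 ('m'=38): chars_in_quartet=1 acc=0x26 bytes_emitted=3
After char 5 ('c'=28): chars_in_quartet=2 acc=0x99C bytes_emitted=3
After char 6 ('0'=52): chars_in_quartet=3 acc=0x26734 bytes_emitted=3
After char 7 ('5'=57): chars_in_quartet=4 acc=0x99CD39 -> emit 99 CD 39, reset; bytes_emitted=6
After char 8 ('y'=50): chars_in_quartet=1 acc=0x32 bytes_emitted=6
After char 9 ('l'=37): chars_in_quartet=2 acc=0xCA5 bytes_emitted=6
After char 10 ('G'=6): chars_in_quartet=3 acc=0x32946 bytes_emitted=6
After char 11 ('i'=34): chars_in_quartet=4 acc=0xCA51A2 -> emit CA 51 A2, reset; bytes_emitted=9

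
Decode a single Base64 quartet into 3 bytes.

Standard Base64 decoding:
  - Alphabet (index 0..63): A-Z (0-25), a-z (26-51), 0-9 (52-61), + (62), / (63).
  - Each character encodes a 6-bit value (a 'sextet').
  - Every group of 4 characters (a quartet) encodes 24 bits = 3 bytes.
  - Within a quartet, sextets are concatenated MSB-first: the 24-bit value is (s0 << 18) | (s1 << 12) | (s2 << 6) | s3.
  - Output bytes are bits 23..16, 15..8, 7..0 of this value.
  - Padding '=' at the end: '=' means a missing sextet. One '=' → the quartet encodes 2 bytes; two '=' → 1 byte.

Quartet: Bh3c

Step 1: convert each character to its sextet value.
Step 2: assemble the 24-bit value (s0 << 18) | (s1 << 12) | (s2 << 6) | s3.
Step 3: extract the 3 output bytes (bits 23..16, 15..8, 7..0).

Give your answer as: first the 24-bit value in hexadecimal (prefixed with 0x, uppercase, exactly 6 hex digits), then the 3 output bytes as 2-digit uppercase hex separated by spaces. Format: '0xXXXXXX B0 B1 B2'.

Answer: 0x061DDC 06 1D DC

Derivation:
Sextets: B=1, h=33, 3=55, c=28
24-bit: (1<<18) | (33<<12) | (55<<6) | 28
      = 0x040000 | 0x021000 | 0x000DC0 | 0x00001C
      = 0x061DDC
Bytes: (v>>16)&0xFF=06, (v>>8)&0xFF=1D, v&0xFF=DC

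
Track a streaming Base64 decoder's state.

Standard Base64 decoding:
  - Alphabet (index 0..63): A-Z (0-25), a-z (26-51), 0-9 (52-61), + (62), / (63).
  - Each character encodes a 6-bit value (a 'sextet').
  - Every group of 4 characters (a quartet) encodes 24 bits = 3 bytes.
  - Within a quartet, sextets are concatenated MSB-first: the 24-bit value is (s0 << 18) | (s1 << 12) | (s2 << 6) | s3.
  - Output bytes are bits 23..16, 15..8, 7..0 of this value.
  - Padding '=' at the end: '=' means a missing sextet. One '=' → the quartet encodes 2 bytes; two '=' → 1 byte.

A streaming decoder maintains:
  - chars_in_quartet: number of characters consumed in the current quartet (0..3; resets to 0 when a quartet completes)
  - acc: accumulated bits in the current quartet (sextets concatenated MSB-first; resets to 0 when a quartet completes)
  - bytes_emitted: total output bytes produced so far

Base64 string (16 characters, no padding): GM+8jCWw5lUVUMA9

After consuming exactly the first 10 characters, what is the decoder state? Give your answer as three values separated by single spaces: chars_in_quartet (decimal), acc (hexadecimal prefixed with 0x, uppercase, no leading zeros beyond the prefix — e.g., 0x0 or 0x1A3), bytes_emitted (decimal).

Answer: 2 0xE65 6

Derivation:
After char 0 ('G'=6): chars_in_quartet=1 acc=0x6 bytes_emitted=0
After char 1 ('M'=12): chars_in_quartet=2 acc=0x18C bytes_emitted=0
After char 2 ('+'=62): chars_in_quartet=3 acc=0x633E bytes_emitted=0
After char 3 ('8'=60): chars_in_quartet=4 acc=0x18CFBC -> emit 18 CF BC, reset; bytes_emitted=3
After char 4 ('j'=35): chars_in_quartet=1 acc=0x23 bytes_emitted=3
After char 5 ('C'=2): chars_in_quartet=2 acc=0x8C2 bytes_emitted=3
After char 6 ('W'=22): chars_in_quartet=3 acc=0x23096 bytes_emitted=3
After char 7 ('w'=48): chars_in_quartet=4 acc=0x8C25B0 -> emit 8C 25 B0, reset; bytes_emitted=6
After char 8 ('5'=57): chars_in_quartet=1 acc=0x39 bytes_emitted=6
After char 9 ('l'=37): chars_in_quartet=2 acc=0xE65 bytes_emitted=6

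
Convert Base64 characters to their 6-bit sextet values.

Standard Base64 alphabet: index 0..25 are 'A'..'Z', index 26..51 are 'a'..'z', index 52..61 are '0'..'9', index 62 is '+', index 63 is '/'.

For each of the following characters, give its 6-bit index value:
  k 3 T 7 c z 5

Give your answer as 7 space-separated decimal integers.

Answer: 36 55 19 59 28 51 57

Derivation:
'k': a..z range, 26 + ord('k') − ord('a') = 36
'3': 0..9 range, 52 + ord('3') − ord('0') = 55
'T': A..Z range, ord('T') − ord('A') = 19
'7': 0..9 range, 52 + ord('7') − ord('0') = 59
'c': a..z range, 26 + ord('c') − ord('a') = 28
'z': a..z range, 26 + ord('z') − ord('a') = 51
'5': 0..9 range, 52 + ord('5') − ord('0') = 57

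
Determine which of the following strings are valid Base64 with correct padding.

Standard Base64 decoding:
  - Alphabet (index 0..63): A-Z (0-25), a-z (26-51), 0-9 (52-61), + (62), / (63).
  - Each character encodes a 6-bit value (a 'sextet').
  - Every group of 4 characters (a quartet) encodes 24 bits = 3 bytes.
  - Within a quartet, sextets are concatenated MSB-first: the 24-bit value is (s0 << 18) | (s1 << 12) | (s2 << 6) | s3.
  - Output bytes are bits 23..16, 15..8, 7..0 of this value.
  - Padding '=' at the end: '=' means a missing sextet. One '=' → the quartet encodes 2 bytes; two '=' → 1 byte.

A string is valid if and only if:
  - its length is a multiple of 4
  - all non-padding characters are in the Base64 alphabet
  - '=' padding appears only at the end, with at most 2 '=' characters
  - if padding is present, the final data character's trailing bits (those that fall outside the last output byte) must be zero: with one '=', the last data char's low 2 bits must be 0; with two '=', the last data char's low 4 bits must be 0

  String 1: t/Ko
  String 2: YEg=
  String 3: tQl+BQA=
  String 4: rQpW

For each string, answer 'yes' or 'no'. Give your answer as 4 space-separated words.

String 1: 't/Ko' → valid
String 2: 'YEg=' → valid
String 3: 'tQl+BQA=' → valid
String 4: 'rQpW' → valid

Answer: yes yes yes yes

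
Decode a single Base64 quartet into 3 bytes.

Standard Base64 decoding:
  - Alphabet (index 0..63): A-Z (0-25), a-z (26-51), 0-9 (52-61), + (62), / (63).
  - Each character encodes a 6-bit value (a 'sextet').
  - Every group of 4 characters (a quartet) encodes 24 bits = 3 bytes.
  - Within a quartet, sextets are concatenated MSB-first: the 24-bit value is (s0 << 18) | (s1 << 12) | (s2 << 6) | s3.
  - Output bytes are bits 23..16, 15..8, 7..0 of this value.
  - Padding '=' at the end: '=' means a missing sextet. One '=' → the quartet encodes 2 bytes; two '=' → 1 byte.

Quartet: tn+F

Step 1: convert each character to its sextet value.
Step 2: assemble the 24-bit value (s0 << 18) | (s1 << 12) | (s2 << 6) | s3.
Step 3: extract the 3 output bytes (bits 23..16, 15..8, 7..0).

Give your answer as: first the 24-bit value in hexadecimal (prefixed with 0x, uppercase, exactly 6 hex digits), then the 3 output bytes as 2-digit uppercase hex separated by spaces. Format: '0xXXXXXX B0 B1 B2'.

Sextets: t=45, n=39, +=62, F=5
24-bit: (45<<18) | (39<<12) | (62<<6) | 5
      = 0xB40000 | 0x027000 | 0x000F80 | 0x000005
      = 0xB67F85
Bytes: (v>>16)&0xFF=B6, (v>>8)&0xFF=7F, v&0xFF=85

Answer: 0xB67F85 B6 7F 85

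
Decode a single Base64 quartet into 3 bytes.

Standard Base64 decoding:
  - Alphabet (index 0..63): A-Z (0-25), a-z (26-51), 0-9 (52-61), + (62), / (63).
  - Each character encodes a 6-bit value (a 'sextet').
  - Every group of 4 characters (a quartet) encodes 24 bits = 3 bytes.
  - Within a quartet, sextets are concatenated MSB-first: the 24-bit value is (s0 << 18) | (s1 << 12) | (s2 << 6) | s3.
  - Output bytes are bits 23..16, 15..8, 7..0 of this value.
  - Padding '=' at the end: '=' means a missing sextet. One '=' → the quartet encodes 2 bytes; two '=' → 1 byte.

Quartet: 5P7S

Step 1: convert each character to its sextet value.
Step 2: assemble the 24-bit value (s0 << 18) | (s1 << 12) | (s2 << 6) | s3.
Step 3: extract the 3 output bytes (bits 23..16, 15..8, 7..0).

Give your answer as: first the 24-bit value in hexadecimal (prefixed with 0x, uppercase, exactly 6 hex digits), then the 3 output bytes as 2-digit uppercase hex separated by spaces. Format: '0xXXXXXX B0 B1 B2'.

Answer: 0xE4FED2 E4 FE D2

Derivation:
Sextets: 5=57, P=15, 7=59, S=18
24-bit: (57<<18) | (15<<12) | (59<<6) | 18
      = 0xE40000 | 0x00F000 | 0x000EC0 | 0x000012
      = 0xE4FED2
Bytes: (v>>16)&0xFF=E4, (v>>8)&0xFF=FE, v&0xFF=D2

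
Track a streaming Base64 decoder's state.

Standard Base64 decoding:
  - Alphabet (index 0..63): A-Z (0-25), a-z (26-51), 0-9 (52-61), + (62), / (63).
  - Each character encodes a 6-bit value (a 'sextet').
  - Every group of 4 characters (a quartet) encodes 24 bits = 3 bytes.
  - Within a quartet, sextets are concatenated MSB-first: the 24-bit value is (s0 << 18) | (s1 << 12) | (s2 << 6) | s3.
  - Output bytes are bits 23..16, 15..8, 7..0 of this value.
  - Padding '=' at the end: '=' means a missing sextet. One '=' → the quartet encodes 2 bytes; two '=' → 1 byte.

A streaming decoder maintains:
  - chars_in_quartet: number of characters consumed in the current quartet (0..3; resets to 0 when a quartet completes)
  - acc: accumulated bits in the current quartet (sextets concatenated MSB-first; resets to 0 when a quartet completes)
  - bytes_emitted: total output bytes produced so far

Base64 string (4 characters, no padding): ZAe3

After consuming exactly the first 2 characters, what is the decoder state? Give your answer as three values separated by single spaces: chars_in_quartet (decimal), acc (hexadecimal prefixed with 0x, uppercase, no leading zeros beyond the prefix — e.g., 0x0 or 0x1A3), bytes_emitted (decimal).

After char 0 ('Z'=25): chars_in_quartet=1 acc=0x19 bytes_emitted=0
After char 1 ('A'=0): chars_in_quartet=2 acc=0x640 bytes_emitted=0

Answer: 2 0x640 0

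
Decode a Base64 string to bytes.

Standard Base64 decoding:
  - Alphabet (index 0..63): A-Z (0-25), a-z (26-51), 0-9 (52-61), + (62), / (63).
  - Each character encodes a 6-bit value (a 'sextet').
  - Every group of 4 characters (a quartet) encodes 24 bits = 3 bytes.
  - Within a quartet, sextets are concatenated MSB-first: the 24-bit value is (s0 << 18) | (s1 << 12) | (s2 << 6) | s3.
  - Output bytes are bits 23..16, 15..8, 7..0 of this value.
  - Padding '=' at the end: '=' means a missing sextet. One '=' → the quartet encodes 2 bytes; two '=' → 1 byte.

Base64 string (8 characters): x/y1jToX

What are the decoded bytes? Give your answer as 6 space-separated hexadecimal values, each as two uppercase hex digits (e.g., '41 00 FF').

After char 0 ('x'=49): chars_in_quartet=1 acc=0x31 bytes_emitted=0
After char 1 ('/'=63): chars_in_quartet=2 acc=0xC7F bytes_emitted=0
After char 2 ('y'=50): chars_in_quartet=3 acc=0x31FF2 bytes_emitted=0
After char 3 ('1'=53): chars_in_quartet=4 acc=0xC7FCB5 -> emit C7 FC B5, reset; bytes_emitted=3
After char 4 ('j'=35): chars_in_quartet=1 acc=0x23 bytes_emitted=3
After char 5 ('T'=19): chars_in_quartet=2 acc=0x8D3 bytes_emitted=3
After char 6 ('o'=40): chars_in_quartet=3 acc=0x234E8 bytes_emitted=3
After char 7 ('X'=23): chars_in_quartet=4 acc=0x8D3A17 -> emit 8D 3A 17, reset; bytes_emitted=6

Answer: C7 FC B5 8D 3A 17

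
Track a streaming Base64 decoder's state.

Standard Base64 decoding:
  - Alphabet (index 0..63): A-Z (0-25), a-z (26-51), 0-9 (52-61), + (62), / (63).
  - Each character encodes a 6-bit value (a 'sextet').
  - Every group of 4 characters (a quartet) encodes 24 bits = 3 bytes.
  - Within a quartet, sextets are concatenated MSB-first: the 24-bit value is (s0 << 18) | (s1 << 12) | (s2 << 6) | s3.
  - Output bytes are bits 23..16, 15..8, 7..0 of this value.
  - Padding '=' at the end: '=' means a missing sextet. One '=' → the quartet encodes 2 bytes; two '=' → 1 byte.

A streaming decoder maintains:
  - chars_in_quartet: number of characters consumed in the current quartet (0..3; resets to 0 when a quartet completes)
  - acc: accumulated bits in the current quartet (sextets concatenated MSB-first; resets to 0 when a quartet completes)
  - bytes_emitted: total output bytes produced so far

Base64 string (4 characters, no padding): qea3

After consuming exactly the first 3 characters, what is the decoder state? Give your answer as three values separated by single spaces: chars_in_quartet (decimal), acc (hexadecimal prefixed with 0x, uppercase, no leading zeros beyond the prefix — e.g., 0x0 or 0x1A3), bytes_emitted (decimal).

After char 0 ('q'=42): chars_in_quartet=1 acc=0x2A bytes_emitted=0
After char 1 ('e'=30): chars_in_quartet=2 acc=0xA9E bytes_emitted=0
After char 2 ('a'=26): chars_in_quartet=3 acc=0x2A79A bytes_emitted=0

Answer: 3 0x2A79A 0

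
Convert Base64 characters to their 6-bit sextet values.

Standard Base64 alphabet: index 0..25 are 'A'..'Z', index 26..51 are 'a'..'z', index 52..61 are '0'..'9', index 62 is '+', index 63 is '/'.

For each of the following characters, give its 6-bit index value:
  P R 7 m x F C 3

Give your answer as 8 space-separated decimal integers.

'P': A..Z range, ord('P') − ord('A') = 15
'R': A..Z range, ord('R') − ord('A') = 17
'7': 0..9 range, 52 + ord('7') − ord('0') = 59
'm': a..z range, 26 + ord('m') − ord('a') = 38
'x': a..z range, 26 + ord('x') − ord('a') = 49
'F': A..Z range, ord('F') − ord('A') = 5
'C': A..Z range, ord('C') − ord('A') = 2
'3': 0..9 range, 52 + ord('3') − ord('0') = 55

Answer: 15 17 59 38 49 5 2 55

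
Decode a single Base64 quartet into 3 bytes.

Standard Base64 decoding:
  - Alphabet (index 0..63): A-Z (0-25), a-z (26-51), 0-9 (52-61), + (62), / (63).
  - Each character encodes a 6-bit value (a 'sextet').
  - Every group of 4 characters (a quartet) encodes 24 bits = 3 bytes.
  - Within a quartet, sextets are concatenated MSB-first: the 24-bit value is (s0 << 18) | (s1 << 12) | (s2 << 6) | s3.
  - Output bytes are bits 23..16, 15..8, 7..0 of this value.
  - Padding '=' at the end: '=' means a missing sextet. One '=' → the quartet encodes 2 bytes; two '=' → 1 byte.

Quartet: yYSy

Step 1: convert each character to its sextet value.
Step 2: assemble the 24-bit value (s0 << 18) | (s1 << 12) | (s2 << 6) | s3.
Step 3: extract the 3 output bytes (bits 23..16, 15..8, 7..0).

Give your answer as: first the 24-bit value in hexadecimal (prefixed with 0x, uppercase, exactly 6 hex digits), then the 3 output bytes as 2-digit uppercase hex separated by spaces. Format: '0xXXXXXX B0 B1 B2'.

Sextets: y=50, Y=24, S=18, y=50
24-bit: (50<<18) | (24<<12) | (18<<6) | 50
      = 0xC80000 | 0x018000 | 0x000480 | 0x000032
      = 0xC984B2
Bytes: (v>>16)&0xFF=C9, (v>>8)&0xFF=84, v&0xFF=B2

Answer: 0xC984B2 C9 84 B2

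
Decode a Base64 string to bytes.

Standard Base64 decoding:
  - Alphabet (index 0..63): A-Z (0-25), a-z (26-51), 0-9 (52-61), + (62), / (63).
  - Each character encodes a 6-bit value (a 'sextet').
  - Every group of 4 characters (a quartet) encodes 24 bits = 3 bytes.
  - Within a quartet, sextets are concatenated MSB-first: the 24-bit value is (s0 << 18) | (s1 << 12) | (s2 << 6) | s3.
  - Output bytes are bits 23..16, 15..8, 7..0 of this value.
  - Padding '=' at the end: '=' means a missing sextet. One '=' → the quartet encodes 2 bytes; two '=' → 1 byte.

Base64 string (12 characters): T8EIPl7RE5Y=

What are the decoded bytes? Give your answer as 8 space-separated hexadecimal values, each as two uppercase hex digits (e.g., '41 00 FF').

Answer: 4F C1 08 3E 5E D1 13 96

Derivation:
After char 0 ('T'=19): chars_in_quartet=1 acc=0x13 bytes_emitted=0
After char 1 ('8'=60): chars_in_quartet=2 acc=0x4FC bytes_emitted=0
After char 2 ('E'=4): chars_in_quartet=3 acc=0x13F04 bytes_emitted=0
After char 3 ('I'=8): chars_in_quartet=4 acc=0x4FC108 -> emit 4F C1 08, reset; bytes_emitted=3
After char 4 ('P'=15): chars_in_quartet=1 acc=0xF bytes_emitted=3
After char 5 ('l'=37): chars_in_quartet=2 acc=0x3E5 bytes_emitted=3
After char 6 ('7'=59): chars_in_quartet=3 acc=0xF97B bytes_emitted=3
After char 7 ('R'=17): chars_in_quartet=4 acc=0x3E5ED1 -> emit 3E 5E D1, reset; bytes_emitted=6
After char 8 ('E'=4): chars_in_quartet=1 acc=0x4 bytes_emitted=6
After char 9 ('5'=57): chars_in_quartet=2 acc=0x139 bytes_emitted=6
After char 10 ('Y'=24): chars_in_quartet=3 acc=0x4E58 bytes_emitted=6
Padding '=': partial quartet acc=0x4E58 -> emit 13 96; bytes_emitted=8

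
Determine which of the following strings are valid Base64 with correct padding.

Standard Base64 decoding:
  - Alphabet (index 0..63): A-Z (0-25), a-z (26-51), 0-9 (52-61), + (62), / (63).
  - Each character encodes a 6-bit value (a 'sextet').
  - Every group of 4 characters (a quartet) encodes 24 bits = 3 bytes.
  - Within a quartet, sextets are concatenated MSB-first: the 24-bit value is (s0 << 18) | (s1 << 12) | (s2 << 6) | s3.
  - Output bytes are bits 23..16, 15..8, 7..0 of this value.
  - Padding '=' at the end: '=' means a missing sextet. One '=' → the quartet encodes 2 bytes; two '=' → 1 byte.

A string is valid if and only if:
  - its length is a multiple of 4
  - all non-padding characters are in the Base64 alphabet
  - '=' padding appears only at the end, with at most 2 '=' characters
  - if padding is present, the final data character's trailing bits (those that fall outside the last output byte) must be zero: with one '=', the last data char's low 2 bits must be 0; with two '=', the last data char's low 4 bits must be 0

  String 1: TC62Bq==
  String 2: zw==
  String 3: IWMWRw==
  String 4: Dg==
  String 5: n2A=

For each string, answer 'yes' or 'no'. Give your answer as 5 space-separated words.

Answer: no yes yes yes yes

Derivation:
String 1: 'TC62Bq==' → invalid (bad trailing bits)
String 2: 'zw==' → valid
String 3: 'IWMWRw==' → valid
String 4: 'Dg==' → valid
String 5: 'n2A=' → valid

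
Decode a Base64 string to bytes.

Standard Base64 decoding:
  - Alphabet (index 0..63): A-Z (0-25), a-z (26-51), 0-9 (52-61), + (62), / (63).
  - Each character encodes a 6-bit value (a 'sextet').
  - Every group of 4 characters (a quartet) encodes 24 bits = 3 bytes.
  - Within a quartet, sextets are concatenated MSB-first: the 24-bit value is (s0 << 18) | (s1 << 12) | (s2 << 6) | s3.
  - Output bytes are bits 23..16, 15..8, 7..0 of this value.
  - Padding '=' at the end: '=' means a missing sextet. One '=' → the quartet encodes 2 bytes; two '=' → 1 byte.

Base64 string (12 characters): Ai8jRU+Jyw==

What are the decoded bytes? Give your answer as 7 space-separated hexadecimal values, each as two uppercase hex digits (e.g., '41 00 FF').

After char 0 ('A'=0): chars_in_quartet=1 acc=0x0 bytes_emitted=0
After char 1 ('i'=34): chars_in_quartet=2 acc=0x22 bytes_emitted=0
After char 2 ('8'=60): chars_in_quartet=3 acc=0x8BC bytes_emitted=0
After char 3 ('j'=35): chars_in_quartet=4 acc=0x22F23 -> emit 02 2F 23, reset; bytes_emitted=3
After char 4 ('R'=17): chars_in_quartet=1 acc=0x11 bytes_emitted=3
After char 5 ('U'=20): chars_in_quartet=2 acc=0x454 bytes_emitted=3
After char 6 ('+'=62): chars_in_quartet=3 acc=0x1153E bytes_emitted=3
After char 7 ('J'=9): chars_in_quartet=4 acc=0x454F89 -> emit 45 4F 89, reset; bytes_emitted=6
After char 8 ('y'=50): chars_in_quartet=1 acc=0x32 bytes_emitted=6
After char 9 ('w'=48): chars_in_quartet=2 acc=0xCB0 bytes_emitted=6
Padding '==': partial quartet acc=0xCB0 -> emit CB; bytes_emitted=7

Answer: 02 2F 23 45 4F 89 CB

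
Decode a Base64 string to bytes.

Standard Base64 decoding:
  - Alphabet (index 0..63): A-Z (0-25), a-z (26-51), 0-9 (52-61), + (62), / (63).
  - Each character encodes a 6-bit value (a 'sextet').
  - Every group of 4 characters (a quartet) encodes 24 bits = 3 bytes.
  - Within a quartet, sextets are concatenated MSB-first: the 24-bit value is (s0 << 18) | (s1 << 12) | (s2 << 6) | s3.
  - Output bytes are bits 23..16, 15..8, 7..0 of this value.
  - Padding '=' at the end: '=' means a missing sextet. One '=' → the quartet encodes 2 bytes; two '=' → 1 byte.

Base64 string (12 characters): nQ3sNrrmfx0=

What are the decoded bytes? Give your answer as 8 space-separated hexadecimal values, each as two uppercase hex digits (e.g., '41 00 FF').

After char 0 ('n'=39): chars_in_quartet=1 acc=0x27 bytes_emitted=0
After char 1 ('Q'=16): chars_in_quartet=2 acc=0x9D0 bytes_emitted=0
After char 2 ('3'=55): chars_in_quartet=3 acc=0x27437 bytes_emitted=0
After char 3 ('s'=44): chars_in_quartet=4 acc=0x9D0DEC -> emit 9D 0D EC, reset; bytes_emitted=3
After char 4 ('N'=13): chars_in_quartet=1 acc=0xD bytes_emitted=3
After char 5 ('r'=43): chars_in_quartet=2 acc=0x36B bytes_emitted=3
After char 6 ('r'=43): chars_in_quartet=3 acc=0xDAEB bytes_emitted=3
After char 7 ('m'=38): chars_in_quartet=4 acc=0x36BAE6 -> emit 36 BA E6, reset; bytes_emitted=6
After char 8 ('f'=31): chars_in_quartet=1 acc=0x1F bytes_emitted=6
After char 9 ('x'=49): chars_in_quartet=2 acc=0x7F1 bytes_emitted=6
After char 10 ('0'=52): chars_in_quartet=3 acc=0x1FC74 bytes_emitted=6
Padding '=': partial quartet acc=0x1FC74 -> emit 7F 1D; bytes_emitted=8

Answer: 9D 0D EC 36 BA E6 7F 1D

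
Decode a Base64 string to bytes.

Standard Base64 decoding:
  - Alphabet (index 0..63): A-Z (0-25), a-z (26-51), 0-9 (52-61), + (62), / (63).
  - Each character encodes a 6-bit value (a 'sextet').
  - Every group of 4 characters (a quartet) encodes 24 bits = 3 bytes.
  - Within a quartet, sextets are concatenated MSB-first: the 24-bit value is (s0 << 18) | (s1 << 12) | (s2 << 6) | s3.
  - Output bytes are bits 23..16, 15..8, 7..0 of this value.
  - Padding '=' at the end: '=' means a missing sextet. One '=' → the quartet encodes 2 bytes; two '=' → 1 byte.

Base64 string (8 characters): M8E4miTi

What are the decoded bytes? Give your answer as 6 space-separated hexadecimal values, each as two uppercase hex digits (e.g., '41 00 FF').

After char 0 ('M'=12): chars_in_quartet=1 acc=0xC bytes_emitted=0
After char 1 ('8'=60): chars_in_quartet=2 acc=0x33C bytes_emitted=0
After char 2 ('E'=4): chars_in_quartet=3 acc=0xCF04 bytes_emitted=0
After char 3 ('4'=56): chars_in_quartet=4 acc=0x33C138 -> emit 33 C1 38, reset; bytes_emitted=3
After char 4 ('m'=38): chars_in_quartet=1 acc=0x26 bytes_emitted=3
After char 5 ('i'=34): chars_in_quartet=2 acc=0x9A2 bytes_emitted=3
After char 6 ('T'=19): chars_in_quartet=3 acc=0x26893 bytes_emitted=3
After char 7 ('i'=34): chars_in_quartet=4 acc=0x9A24E2 -> emit 9A 24 E2, reset; bytes_emitted=6

Answer: 33 C1 38 9A 24 E2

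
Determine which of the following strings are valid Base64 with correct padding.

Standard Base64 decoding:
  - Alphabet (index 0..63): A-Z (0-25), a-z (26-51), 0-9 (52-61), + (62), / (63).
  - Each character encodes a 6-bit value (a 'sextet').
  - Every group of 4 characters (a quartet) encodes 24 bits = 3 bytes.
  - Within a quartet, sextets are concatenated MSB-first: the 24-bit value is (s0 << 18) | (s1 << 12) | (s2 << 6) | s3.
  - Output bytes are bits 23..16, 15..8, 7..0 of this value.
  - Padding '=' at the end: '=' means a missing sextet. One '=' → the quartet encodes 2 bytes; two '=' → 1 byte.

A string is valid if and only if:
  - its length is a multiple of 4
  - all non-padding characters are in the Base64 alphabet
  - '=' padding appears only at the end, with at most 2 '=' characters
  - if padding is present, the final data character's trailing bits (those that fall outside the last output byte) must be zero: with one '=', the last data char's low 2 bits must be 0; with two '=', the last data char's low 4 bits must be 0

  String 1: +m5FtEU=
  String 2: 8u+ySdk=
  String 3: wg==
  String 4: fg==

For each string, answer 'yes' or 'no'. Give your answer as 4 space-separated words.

Answer: yes yes yes yes

Derivation:
String 1: '+m5FtEU=' → valid
String 2: '8u+ySdk=' → valid
String 3: 'wg==' → valid
String 4: 'fg==' → valid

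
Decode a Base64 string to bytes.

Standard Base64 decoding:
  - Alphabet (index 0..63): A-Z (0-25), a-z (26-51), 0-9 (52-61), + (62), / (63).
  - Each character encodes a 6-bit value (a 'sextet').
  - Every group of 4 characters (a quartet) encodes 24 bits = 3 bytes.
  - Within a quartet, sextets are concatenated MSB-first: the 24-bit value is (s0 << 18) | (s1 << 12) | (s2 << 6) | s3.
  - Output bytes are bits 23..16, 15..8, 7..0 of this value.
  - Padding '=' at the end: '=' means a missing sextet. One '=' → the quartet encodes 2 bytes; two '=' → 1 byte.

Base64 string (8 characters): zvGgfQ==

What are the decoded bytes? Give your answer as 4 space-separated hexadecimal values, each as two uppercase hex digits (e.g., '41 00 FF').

Answer: CE F1 A0 7D

Derivation:
After char 0 ('z'=51): chars_in_quartet=1 acc=0x33 bytes_emitted=0
After char 1 ('v'=47): chars_in_quartet=2 acc=0xCEF bytes_emitted=0
After char 2 ('G'=6): chars_in_quartet=3 acc=0x33BC6 bytes_emitted=0
After char 3 ('g'=32): chars_in_quartet=4 acc=0xCEF1A0 -> emit CE F1 A0, reset; bytes_emitted=3
After char 4 ('f'=31): chars_in_quartet=1 acc=0x1F bytes_emitted=3
After char 5 ('Q'=16): chars_in_quartet=2 acc=0x7D0 bytes_emitted=3
Padding '==': partial quartet acc=0x7D0 -> emit 7D; bytes_emitted=4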